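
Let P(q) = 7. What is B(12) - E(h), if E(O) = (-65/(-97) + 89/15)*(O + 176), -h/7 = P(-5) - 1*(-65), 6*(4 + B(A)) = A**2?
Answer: 3180524/1455 ≈ 2185.9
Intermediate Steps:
B(A) = -4 + A**2/6
h = -504 (h = -7*(7 - 1*(-65)) = -7*(7 + 65) = -7*72 = -504)
E(O) = 1691008/1455 + 9608*O/1455 (E(O) = (-65*(-1/97) + 89*(1/15))*(176 + O) = (65/97 + 89/15)*(176 + O) = 9608*(176 + O)/1455 = 1691008/1455 + 9608*O/1455)
B(12) - E(h) = (-4 + (1/6)*12**2) - (1691008/1455 + (9608/1455)*(-504)) = (-4 + (1/6)*144) - (1691008/1455 - 1614144/485) = (-4 + 24) - 1*(-3151424/1455) = 20 + 3151424/1455 = 3180524/1455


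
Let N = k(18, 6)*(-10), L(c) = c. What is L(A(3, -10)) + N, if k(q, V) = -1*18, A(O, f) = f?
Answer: 170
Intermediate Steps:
k(q, V) = -18
N = 180 (N = -18*(-10) = 180)
L(A(3, -10)) + N = -10 + 180 = 170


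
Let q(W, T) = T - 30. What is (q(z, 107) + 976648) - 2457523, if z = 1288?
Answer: -1480798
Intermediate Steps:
q(W, T) = -30 + T
(q(z, 107) + 976648) - 2457523 = ((-30 + 107) + 976648) - 2457523 = (77 + 976648) - 2457523 = 976725 - 2457523 = -1480798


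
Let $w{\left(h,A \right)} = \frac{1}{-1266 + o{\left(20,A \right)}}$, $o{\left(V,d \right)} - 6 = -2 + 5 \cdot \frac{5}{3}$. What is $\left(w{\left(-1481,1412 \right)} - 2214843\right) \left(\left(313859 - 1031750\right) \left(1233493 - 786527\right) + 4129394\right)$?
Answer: $\frac{2672844468095660366112}{3761} \approx 7.1067 \cdot 10^{17}$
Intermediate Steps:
$o{\left(V,d \right)} = \frac{37}{3}$ ($o{\left(V,d \right)} = 6 - \left(2 - 5 \cdot \frac{5}{3}\right) = 6 - \left(2 - 5 \cdot 5 \cdot \frac{1}{3}\right) = 6 + \left(-2 + 5 \cdot \frac{5}{3}\right) = 6 + \left(-2 + \frac{25}{3}\right) = 6 + \frac{19}{3} = \frac{37}{3}$)
$w{\left(h,A \right)} = - \frac{3}{3761}$ ($w{\left(h,A \right)} = \frac{1}{-1266 + \frac{37}{3}} = \frac{1}{- \frac{3761}{3}} = - \frac{3}{3761}$)
$\left(w{\left(-1481,1412 \right)} - 2214843\right) \left(\left(313859 - 1031750\right) \left(1233493 - 786527\right) + 4129394\right) = \left(- \frac{3}{3761} - 2214843\right) \left(\left(313859 - 1031750\right) \left(1233493 - 786527\right) + 4129394\right) = - \frac{8330024526 \left(\left(-717891\right) 446966 + 4129394\right)}{3761} = - \frac{8330024526 \left(-320872868706 + 4129394\right)}{3761} = \left(- \frac{8330024526}{3761}\right) \left(-320868739312\right) = \frac{2672844468095660366112}{3761}$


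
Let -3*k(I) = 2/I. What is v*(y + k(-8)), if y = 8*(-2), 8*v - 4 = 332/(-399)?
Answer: -15089/2394 ≈ -6.3028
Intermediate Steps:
k(I) = -2/(3*I)
v = 158/399 (v = 1/2 + (332/(-399))/8 = 1/2 + (332*(-1/399))/8 = 1/2 + (1/8)*(-332/399) = 1/2 - 83/798 = 158/399 ≈ 0.39599)
y = -16
v*(y + k(-8)) = 158*(-16 - 2/3/(-8))/399 = 158*(-16 - 2/3*(-1/8))/399 = 158*(-16 + 1/12)/399 = (158/399)*(-191/12) = -15089/2394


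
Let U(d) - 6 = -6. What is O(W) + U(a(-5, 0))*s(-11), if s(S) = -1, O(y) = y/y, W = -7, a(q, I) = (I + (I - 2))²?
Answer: 1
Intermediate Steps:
a(q, I) = (-2 + 2*I)² (a(q, I) = (I + (-2 + I))² = (-2 + 2*I)²)
O(y) = 1
U(d) = 0 (U(d) = 6 - 6 = 0)
O(W) + U(a(-5, 0))*s(-11) = 1 + 0*(-1) = 1 + 0 = 1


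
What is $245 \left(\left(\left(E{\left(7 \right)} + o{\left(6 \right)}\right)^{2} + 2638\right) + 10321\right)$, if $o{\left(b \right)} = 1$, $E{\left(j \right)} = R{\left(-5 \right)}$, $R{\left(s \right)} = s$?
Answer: $3178875$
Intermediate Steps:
$E{\left(j \right)} = -5$
$245 \left(\left(\left(E{\left(7 \right)} + o{\left(6 \right)}\right)^{2} + 2638\right) + 10321\right) = 245 \left(\left(\left(-5 + 1\right)^{2} + 2638\right) + 10321\right) = 245 \left(\left(\left(-4\right)^{2} + 2638\right) + 10321\right) = 245 \left(\left(16 + 2638\right) + 10321\right) = 245 \left(2654 + 10321\right) = 245 \cdot 12975 = 3178875$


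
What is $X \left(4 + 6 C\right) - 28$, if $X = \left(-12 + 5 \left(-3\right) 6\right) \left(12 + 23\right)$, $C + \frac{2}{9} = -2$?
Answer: $33292$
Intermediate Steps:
$C = - \frac{20}{9}$ ($C = - \frac{2}{9} - 2 = - \frac{20}{9} \approx -2.2222$)
$X = -3570$ ($X = \left(-12 - 90\right) 35 = \left(-102\right) 35 = -3570$)
$X \left(4 + 6 C\right) - 28 = - 3570 \left(4 + 6 \left(- \frac{20}{9}\right)\right) - 28 = - 3570 \left(4 - \frac{40}{3}\right) - 28 = \left(-3570\right) \left(- \frac{28}{3}\right) - 28 = 33320 - 28 = 33292$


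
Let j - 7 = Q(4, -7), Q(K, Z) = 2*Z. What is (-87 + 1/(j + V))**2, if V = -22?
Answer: 6370576/841 ≈ 7575.0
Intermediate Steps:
j = -7 (j = 7 + 2*(-7) = 7 - 14 = -7)
(-87 + 1/(j + V))**2 = (-87 + 1/(-7 - 22))**2 = (-87 + 1/(-29))**2 = (-87 - 1/29)**2 = (-2524/29)**2 = 6370576/841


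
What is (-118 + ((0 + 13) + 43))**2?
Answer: 3844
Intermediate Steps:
(-118 + ((0 + 13) + 43))**2 = (-118 + (13 + 43))**2 = (-118 + 56)**2 = (-62)**2 = 3844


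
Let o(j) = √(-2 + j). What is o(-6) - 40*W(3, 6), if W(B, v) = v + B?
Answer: -360 + 2*I*√2 ≈ -360.0 + 2.8284*I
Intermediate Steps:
W(B, v) = B + v
o(-6) - 40*W(3, 6) = √(-2 - 6) - 40*(3 + 6) = √(-8) - 40*9 = 2*I*√2 - 360 = -360 + 2*I*√2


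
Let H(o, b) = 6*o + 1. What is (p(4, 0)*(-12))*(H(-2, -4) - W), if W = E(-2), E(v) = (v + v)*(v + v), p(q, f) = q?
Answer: 1296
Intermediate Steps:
H(o, b) = 1 + 6*o
E(v) = 4*v**2 (E(v) = (2*v)*(2*v) = 4*v**2)
W = 16 (W = 4*(-2)**2 = 4*4 = 16)
(p(4, 0)*(-12))*(H(-2, -4) - W) = (4*(-12))*((1 + 6*(-2)) - 1*16) = -48*((1 - 12) - 16) = -48*(-11 - 16) = -48*(-27) = 1296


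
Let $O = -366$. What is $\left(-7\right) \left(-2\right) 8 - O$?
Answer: $478$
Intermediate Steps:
$\left(-7\right) \left(-2\right) 8 - O = \left(-7\right) \left(-2\right) 8 - -366 = 14 \cdot 8 + 366 = 112 + 366 = 478$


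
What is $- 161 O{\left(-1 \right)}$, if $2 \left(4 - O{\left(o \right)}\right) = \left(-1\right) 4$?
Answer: $-966$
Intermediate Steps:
$O{\left(o \right)} = 6$ ($O{\left(o \right)} = 4 - \frac{\left(-1\right) 4}{2} = 4 - -2 = 4 + 2 = 6$)
$- 161 O{\left(-1 \right)} = \left(-161\right) 6 = -966$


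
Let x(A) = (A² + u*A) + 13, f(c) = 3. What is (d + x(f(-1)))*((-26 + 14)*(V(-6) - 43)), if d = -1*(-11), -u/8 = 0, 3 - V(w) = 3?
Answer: 17028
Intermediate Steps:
V(w) = 0 (V(w) = 3 - 1*3 = 3 - 3 = 0)
u = 0 (u = -8*0 = 0)
d = 11
x(A) = 13 + A² (x(A) = (A² + 0*A) + 13 = (A² + 0) + 13 = A² + 13 = 13 + A²)
(d + x(f(-1)))*((-26 + 14)*(V(-6) - 43)) = (11 + (13 + 3²))*((-26 + 14)*(0 - 43)) = (11 + (13 + 9))*(-12*(-43)) = (11 + 22)*516 = 33*516 = 17028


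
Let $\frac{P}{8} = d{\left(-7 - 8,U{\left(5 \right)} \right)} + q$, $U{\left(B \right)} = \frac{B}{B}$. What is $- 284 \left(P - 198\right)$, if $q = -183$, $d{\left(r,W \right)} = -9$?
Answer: $492456$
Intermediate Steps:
$U{\left(B \right)} = 1$
$P = -1536$ ($P = 8 \left(-9 - 183\right) = 8 \left(-192\right) = -1536$)
$- 284 \left(P - 198\right) = - 284 \left(-1536 - 198\right) = \left(-284\right) \left(-1734\right) = 492456$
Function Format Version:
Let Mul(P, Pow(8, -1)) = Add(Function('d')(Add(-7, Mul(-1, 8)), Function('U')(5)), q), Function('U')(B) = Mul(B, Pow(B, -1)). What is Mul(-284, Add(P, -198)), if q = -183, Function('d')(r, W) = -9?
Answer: 492456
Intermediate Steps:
Function('U')(B) = 1
P = -1536 (P = Mul(8, Add(-9, -183)) = Mul(8, -192) = -1536)
Mul(-284, Add(P, -198)) = Mul(-284, Add(-1536, -198)) = Mul(-284, -1734) = 492456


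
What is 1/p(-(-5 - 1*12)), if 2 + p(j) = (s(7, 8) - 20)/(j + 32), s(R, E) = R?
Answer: -49/111 ≈ -0.44144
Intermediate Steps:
p(j) = -2 - 13/(32 + j) (p(j) = -2 + (7 - 20)/(j + 32) = -2 - 13/(32 + j))
1/p(-(-5 - 1*12)) = 1/((-77 - (-2)*(-5 - 1*12))/(32 - (-5 - 1*12))) = 1/((-77 - (-2)*(-5 - 12))/(32 - (-5 - 12))) = 1/((-77 - (-2)*(-17))/(32 - 1*(-17))) = 1/((-77 - 2*17)/(32 + 17)) = 1/((-77 - 34)/49) = 1/((1/49)*(-111)) = 1/(-111/49) = -49/111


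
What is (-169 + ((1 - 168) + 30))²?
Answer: 93636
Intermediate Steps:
(-169 + ((1 - 168) + 30))² = (-169 + (-167 + 30))² = (-169 - 137)² = (-306)² = 93636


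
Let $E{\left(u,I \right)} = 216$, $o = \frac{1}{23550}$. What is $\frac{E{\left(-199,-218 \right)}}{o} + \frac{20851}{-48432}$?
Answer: $\frac{246363876749}{48432} \approx 5.0868 \cdot 10^{6}$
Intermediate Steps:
$o = \frac{1}{23550} \approx 4.2463 \cdot 10^{-5}$
$\frac{E{\left(-199,-218 \right)}}{o} + \frac{20851}{-48432} = 216 \frac{1}{\frac{1}{23550}} + \frac{20851}{-48432} = 216 \cdot 23550 + 20851 \left(- \frac{1}{48432}\right) = 5086800 - \frac{20851}{48432} = \frac{246363876749}{48432}$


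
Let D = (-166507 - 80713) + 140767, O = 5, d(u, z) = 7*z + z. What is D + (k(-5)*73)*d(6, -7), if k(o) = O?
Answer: -126893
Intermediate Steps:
d(u, z) = 8*z
k(o) = 5
D = -106453 (D = -247220 + 140767 = -106453)
D + (k(-5)*73)*d(6, -7) = -106453 + (5*73)*(8*(-7)) = -106453 + 365*(-56) = -106453 - 20440 = -126893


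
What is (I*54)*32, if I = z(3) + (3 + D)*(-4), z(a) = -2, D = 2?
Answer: -38016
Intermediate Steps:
I = -22 (I = -2 + (3 + 2)*(-4) = -2 + 5*(-4) = -2 - 20 = -22)
(I*54)*32 = -22*54*32 = -1188*32 = -38016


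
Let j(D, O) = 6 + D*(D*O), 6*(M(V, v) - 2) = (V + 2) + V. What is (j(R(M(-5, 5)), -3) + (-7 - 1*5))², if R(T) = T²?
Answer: 31684/729 ≈ 43.462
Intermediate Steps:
M(V, v) = 7/3 + V/3 (M(V, v) = 2 + ((V + 2) + V)/6 = 2 + ((2 + V) + V)/6 = 2 + (2 + 2*V)/6 = 2 + (⅓ + V/3) = 7/3 + V/3)
j(D, O) = 6 + O*D²
(j(R(M(-5, 5)), -3) + (-7 - 1*5))² = ((6 - 3*(7/3 + (⅓)*(-5))⁴) + (-7 - 1*5))² = ((6 - 3*(7/3 - 5/3)⁴) + (-7 - 5))² = ((6 - 3*((⅔)²)²) - 12)² = ((6 - 3*(4/9)²) - 12)² = ((6 - 3*16/81) - 12)² = ((6 - 16/27) - 12)² = (146/27 - 12)² = (-178/27)² = 31684/729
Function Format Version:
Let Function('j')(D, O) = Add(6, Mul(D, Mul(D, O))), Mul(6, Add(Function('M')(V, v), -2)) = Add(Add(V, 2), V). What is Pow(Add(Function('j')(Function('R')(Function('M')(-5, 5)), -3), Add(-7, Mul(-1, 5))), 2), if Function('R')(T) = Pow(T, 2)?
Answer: Rational(31684, 729) ≈ 43.462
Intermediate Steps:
Function('M')(V, v) = Add(Rational(7, 3), Mul(Rational(1, 3), V)) (Function('M')(V, v) = Add(2, Mul(Rational(1, 6), Add(Add(V, 2), V))) = Add(2, Mul(Rational(1, 6), Add(Add(2, V), V))) = Add(2, Mul(Rational(1, 6), Add(2, Mul(2, V)))) = Add(2, Add(Rational(1, 3), Mul(Rational(1, 3), V))) = Add(Rational(7, 3), Mul(Rational(1, 3), V)))
Function('j')(D, O) = Add(6, Mul(O, Pow(D, 2)))
Pow(Add(Function('j')(Function('R')(Function('M')(-5, 5)), -3), Add(-7, Mul(-1, 5))), 2) = Pow(Add(Add(6, Mul(-3, Pow(Pow(Add(Rational(7, 3), Mul(Rational(1, 3), -5)), 2), 2))), Add(-7, Mul(-1, 5))), 2) = Pow(Add(Add(6, Mul(-3, Pow(Pow(Add(Rational(7, 3), Rational(-5, 3)), 2), 2))), Add(-7, -5)), 2) = Pow(Add(Add(6, Mul(-3, Pow(Pow(Rational(2, 3), 2), 2))), -12), 2) = Pow(Add(Add(6, Mul(-3, Pow(Rational(4, 9), 2))), -12), 2) = Pow(Add(Add(6, Mul(-3, Rational(16, 81))), -12), 2) = Pow(Add(Add(6, Rational(-16, 27)), -12), 2) = Pow(Add(Rational(146, 27), -12), 2) = Pow(Rational(-178, 27), 2) = Rational(31684, 729)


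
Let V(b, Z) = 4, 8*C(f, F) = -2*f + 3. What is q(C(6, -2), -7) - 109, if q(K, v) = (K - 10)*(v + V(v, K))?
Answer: -605/8 ≈ -75.625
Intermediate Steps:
C(f, F) = 3/8 - f/4 (C(f, F) = (-2*f + 3)/8 = (3 - 2*f)/8 = 3/8 - f/4)
q(K, v) = (-10 + K)*(4 + v) (q(K, v) = (K - 10)*(v + 4) = (-10 + K)*(4 + v))
q(C(6, -2), -7) - 109 = (-40 - 10*(-7) + 4*(3/8 - 1/4*6) + (3/8 - 1/4*6)*(-7)) - 109 = (-40 + 70 + 4*(3/8 - 3/2) + (3/8 - 3/2)*(-7)) - 109 = (-40 + 70 + 4*(-9/8) - 9/8*(-7)) - 109 = (-40 + 70 - 9/2 + 63/8) - 109 = 267/8 - 109 = -605/8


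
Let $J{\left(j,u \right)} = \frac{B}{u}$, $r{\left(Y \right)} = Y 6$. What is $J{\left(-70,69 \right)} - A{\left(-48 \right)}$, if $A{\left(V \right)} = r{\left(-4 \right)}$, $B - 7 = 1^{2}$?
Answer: $\frac{1664}{69} \approx 24.116$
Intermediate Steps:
$r{\left(Y \right)} = 6 Y$
$B = 8$ ($B = 7 + 1^{2} = 7 + 1 = 8$)
$A{\left(V \right)} = -24$ ($A{\left(V \right)} = 6 \left(-4\right) = -24$)
$J{\left(j,u \right)} = \frac{8}{u}$
$J{\left(-70,69 \right)} - A{\left(-48 \right)} = \frac{8}{69} - -24 = 8 \cdot \frac{1}{69} + 24 = \frac{8}{69} + 24 = \frac{1664}{69}$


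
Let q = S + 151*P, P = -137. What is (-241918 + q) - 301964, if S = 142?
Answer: -564427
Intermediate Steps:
q = -20545 (q = 142 + 151*(-137) = 142 - 20687 = -20545)
(-241918 + q) - 301964 = (-241918 - 20545) - 301964 = -262463 - 301964 = -564427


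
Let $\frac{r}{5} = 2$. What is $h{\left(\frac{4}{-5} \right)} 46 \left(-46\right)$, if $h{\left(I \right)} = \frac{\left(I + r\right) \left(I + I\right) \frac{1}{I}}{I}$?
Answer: $48668$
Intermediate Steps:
$r = 10$ ($r = 5 \cdot 2 = 10$)
$h{\left(I \right)} = \frac{20 + 2 I}{I}$ ($h{\left(I \right)} = \frac{\left(I + 10\right) \left(I + I\right) \frac{1}{I}}{I} = \frac{\left(10 + I\right) 2 I \frac{1}{I}}{I} = \frac{2 I \left(10 + I\right) \frac{1}{I}}{I} = \frac{20 + 2 I}{I}$)
$h{\left(\frac{4}{-5} \right)} 46 \left(-46\right) = \left(2 + \frac{20}{4 \frac{1}{-5}}\right) 46 \left(-46\right) = \left(2 + \frac{20}{4 \left(- \frac{1}{5}\right)}\right) 46 \left(-46\right) = \left(2 + \frac{20}{- \frac{4}{5}}\right) 46 \left(-46\right) = \left(2 + 20 \left(- \frac{5}{4}\right)\right) 46 \left(-46\right) = \left(2 - 25\right) 46 \left(-46\right) = \left(-23\right) 46 \left(-46\right) = \left(-1058\right) \left(-46\right) = 48668$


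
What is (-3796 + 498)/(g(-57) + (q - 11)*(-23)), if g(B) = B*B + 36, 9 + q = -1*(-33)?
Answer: -1649/1493 ≈ -1.1045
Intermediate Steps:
q = 24 (q = -9 - 1*(-33) = -9 + 33 = 24)
g(B) = 36 + B**2 (g(B) = B**2 + 36 = 36 + B**2)
(-3796 + 498)/(g(-57) + (q - 11)*(-23)) = (-3796 + 498)/((36 + (-57)**2) + (24 - 11)*(-23)) = -3298/((36 + 3249) + 13*(-23)) = -3298/(3285 - 299) = -3298/2986 = -3298*1/2986 = -1649/1493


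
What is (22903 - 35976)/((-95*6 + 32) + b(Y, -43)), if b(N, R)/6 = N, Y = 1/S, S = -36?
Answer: 78438/3229 ≈ 24.292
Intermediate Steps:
Y = -1/36 (Y = 1/(-36) = -1/36 ≈ -0.027778)
b(N, R) = 6*N
(22903 - 35976)/((-95*6 + 32) + b(Y, -43)) = (22903 - 35976)/((-95*6 + 32) + 6*(-1/36)) = -13073/((-570 + 32) - ⅙) = -13073/(-538 - ⅙) = -13073/(-3229/6) = -13073*(-6/3229) = 78438/3229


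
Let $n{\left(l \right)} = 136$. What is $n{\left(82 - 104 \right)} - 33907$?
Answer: $-33771$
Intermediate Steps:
$n{\left(82 - 104 \right)} - 33907 = 136 - 33907 = -33771$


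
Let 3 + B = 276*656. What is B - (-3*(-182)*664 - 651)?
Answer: -180840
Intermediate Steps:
B = 181053 (B = -3 + 276*656 = -3 + 181056 = 181053)
B - (-3*(-182)*664 - 651) = 181053 - (-3*(-182)*664 - 651) = 181053 - (546*664 - 651) = 181053 - (362544 - 651) = 181053 - 1*361893 = 181053 - 361893 = -180840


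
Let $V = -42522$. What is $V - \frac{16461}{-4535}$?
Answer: $- \frac{192820809}{4535} \approx -42518.0$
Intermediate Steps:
$V - \frac{16461}{-4535} = -42522 - \frac{16461}{-4535} = -42522 - - \frac{16461}{4535} = -42522 + \frac{16461}{4535} = - \frac{192820809}{4535}$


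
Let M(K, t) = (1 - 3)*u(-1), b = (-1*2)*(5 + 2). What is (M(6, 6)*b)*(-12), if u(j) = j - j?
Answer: 0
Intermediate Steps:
u(j) = 0
b = -14 (b = -2*7 = -14)
M(K, t) = 0 (M(K, t) = (1 - 3)*0 = -2*0 = 0)
(M(6, 6)*b)*(-12) = (0*(-14))*(-12) = 0*(-12) = 0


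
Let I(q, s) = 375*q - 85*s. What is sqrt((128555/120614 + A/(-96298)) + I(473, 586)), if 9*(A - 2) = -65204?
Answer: sqrt(38721120115852647987533162)/17422330458 ≈ 357.16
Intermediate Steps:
A = -65186/9 (A = 2 + (1/9)*(-65204) = 2 - 65204/9 = -65186/9 ≈ -7242.9)
I(q, s) = -85*s + 375*q
sqrt((128555/120614 + A/(-96298)) + I(473, 586)) = sqrt((128555/120614 - 65186/9/(-96298)) + (-85*586 + 375*473)) = sqrt((128555*(1/120614) - 65186/9*(-1/96298)) + (-49810 + 177375)) = sqrt((128555/120614 + 32593/433341) + 127565) = sqrt(59639324357/52266991374 + 127565) = sqrt(6667498393948667/52266991374) = sqrt(38721120115852647987533162)/17422330458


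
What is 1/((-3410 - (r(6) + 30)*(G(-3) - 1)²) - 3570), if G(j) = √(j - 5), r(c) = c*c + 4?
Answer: -I/(280*√2 + 6490*I) ≈ -0.00015351 - 9.3663e-6*I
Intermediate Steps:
r(c) = 4 + c² (r(c) = c² + 4 = 4 + c²)
G(j) = √(-5 + j)
1/((-3410 - (r(6) + 30)*(G(-3) - 1)²) - 3570) = 1/((-3410 - ((4 + 6²) + 30)*(√(-5 - 3) - 1)²) - 3570) = 1/((-3410 - ((4 + 36) + 30)*(√(-8) - 1)²) - 3570) = 1/((-3410 - (40 + 30)*(2*I*√2 - 1)²) - 3570) = 1/((-3410 - 70*(-1 + 2*I*√2)²) - 3570) = 1/(-6980 - 70*(-1 + 2*I*√2)²)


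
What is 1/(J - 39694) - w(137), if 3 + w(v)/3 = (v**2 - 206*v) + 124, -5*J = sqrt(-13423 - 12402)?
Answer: 44110908233630/1575614669 + I*sqrt(1033)/1575614669 ≈ 27996.0 + 2.0399e-8*I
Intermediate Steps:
J = -I*sqrt(1033) (J = -sqrt(-13423 - 12402)/5 = -I*sqrt(1033) ≈ -32.14*I)
w(v) = 363 - 618*v + 3*v**2 (w(v) = -9 + 3*((v**2 - 206*v) + 124) = -9 + 3*(124 + v**2 - 206*v) = -9 + (372 - 618*v + 3*v**2) = 363 - 618*v + 3*v**2)
1/(J - 39694) - w(137) = 1/(-I*sqrt(1033) - 39694) - (363 - 618*137 + 3*137**2) = 1/(-39694 - I*sqrt(1033)) - (363 - 84666 + 3*18769) = 1/(-39694 - I*sqrt(1033)) - (363 - 84666 + 56307) = 1/(-39694 - I*sqrt(1033)) - 1*(-27996) = 1/(-39694 - I*sqrt(1033)) + 27996 = 27996 + 1/(-39694 - I*sqrt(1033))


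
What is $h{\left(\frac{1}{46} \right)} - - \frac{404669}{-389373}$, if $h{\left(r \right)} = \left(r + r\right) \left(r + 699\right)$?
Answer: $\frac{12092149013}{411956634} \approx 29.353$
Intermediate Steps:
$h{\left(r \right)} = 2 r \left(699 + r\right)$
$h{\left(\frac{1}{46} \right)} - - \frac{404669}{-389373} = \frac{2 \left(699 + \frac{1}{46}\right)}{46} - - \frac{404669}{-389373} = 2 \cdot \frac{1}{46} \left(699 + \frac{1}{46}\right) - \left(-404669\right) \left(- \frac{1}{389373}\right) = 2 \cdot \frac{1}{46} \cdot \frac{32155}{46} - \frac{404669}{389373} = \frac{32155}{1058} - \frac{404669}{389373} = \frac{12092149013}{411956634}$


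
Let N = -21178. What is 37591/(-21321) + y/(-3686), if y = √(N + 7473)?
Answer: -37591/21321 - I*√13705/3686 ≈ -1.7631 - 0.03176*I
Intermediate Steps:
y = I*√13705 (y = √(-21178 + 7473) = √(-13705) = I*√13705 ≈ 117.07*I)
37591/(-21321) + y/(-3686) = 37591/(-21321) + (I*√13705)/(-3686) = 37591*(-1/21321) + (I*√13705)*(-1/3686) = -37591/21321 - I*√13705/3686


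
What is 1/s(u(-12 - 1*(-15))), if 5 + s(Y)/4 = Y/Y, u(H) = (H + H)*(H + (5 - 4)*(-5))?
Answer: -1/16 ≈ -0.062500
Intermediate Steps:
u(H) = 2*H*(-5 + H) (u(H) = (2*H)*(H + 1*(-5)) = (2*H)*(H - 5) = (2*H)*(-5 + H) = 2*H*(-5 + H))
s(Y) = -16 (s(Y) = -20 + 4*(Y/Y) = -20 + 4*1 = -20 + 4 = -16)
1/s(u(-12 - 1*(-15))) = 1/(-16) = -1/16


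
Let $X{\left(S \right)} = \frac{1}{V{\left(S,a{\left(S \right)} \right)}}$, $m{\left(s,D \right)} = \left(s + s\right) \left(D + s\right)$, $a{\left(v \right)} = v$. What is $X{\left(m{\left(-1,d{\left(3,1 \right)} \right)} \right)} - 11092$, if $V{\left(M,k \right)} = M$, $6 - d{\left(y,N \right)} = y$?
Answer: $- \frac{44369}{4} \approx -11092.0$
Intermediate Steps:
$d{\left(y,N \right)} = 6 - y$
$m{\left(s,D \right)} = 2 s \left(D + s\right)$
$X{\left(S \right)} = \frac{1}{S}$
$X{\left(m{\left(-1,d{\left(3,1 \right)} \right)} \right)} - 11092 = \frac{1}{2 \left(-1\right) \left(\left(6 - 3\right) - 1\right)} - 11092 = \frac{1}{2 \left(-1\right) \left(3 - 1\right)} - 11092 = \frac{1}{2 \left(-1\right) 2} - 11092 = \frac{1}{-4} - 11092 = - \frac{1}{4} - 11092 = - \frac{44369}{4}$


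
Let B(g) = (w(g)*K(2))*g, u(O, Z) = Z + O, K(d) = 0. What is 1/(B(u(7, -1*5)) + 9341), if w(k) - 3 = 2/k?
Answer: 1/9341 ≈ 0.00010705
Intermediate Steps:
w(k) = 3 + 2/k
u(O, Z) = O + Z
B(g) = 0 (B(g) = ((3 + 2/g)*0)*g = 0*g = 0)
1/(B(u(7, -1*5)) + 9341) = 1/(0 + 9341) = 1/9341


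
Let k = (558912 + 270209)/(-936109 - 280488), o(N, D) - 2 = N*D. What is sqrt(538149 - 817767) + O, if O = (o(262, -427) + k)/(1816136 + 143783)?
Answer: -136103968705/2384431575643 + I*sqrt(279618) ≈ -0.05708 + 528.79*I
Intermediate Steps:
o(N, D) = 2 + D*N (o(N, D) = 2 + N*D = 2 + D*N)
k = -829121/1216597 (k = 829121/(-1216597) = 829121*(-1/1216597) = -829121/1216597 ≈ -0.68151)
O = -136103968705/2384431575643 (O = ((2 - 427*262) - 829121/1216597)/(1816136 + 143783) = ((2 - 111874) - 829121/1216597)/1959919 = (-111872 - 829121/1216597)*(1/1959919) = -136103968705/1216597*1/1959919 = -136103968705/2384431575643 ≈ -0.057080)
sqrt(538149 - 817767) + O = sqrt(538149 - 817767) - 136103968705/2384431575643 = sqrt(-279618) - 136103968705/2384431575643 = I*sqrt(279618) - 136103968705/2384431575643 = -136103968705/2384431575643 + I*sqrt(279618)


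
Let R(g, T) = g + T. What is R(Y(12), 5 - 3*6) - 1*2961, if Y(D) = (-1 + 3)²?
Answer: -2970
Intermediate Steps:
Y(D) = 4 (Y(D) = 2² = 4)
R(g, T) = T + g
R(Y(12), 5 - 3*6) - 1*2961 = ((5 - 3*6) + 4) - 1*2961 = ((5 - 18) + 4) - 2961 = (-13 + 4) - 2961 = -9 - 2961 = -2970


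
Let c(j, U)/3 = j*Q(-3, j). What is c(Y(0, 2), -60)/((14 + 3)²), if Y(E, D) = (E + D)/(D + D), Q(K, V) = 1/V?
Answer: 3/289 ≈ 0.010381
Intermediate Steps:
Y(E, D) = (D + E)/(2*D) (Y(E, D) = (D + E)/((2*D)) = (D + E)*(1/(2*D)) = (D + E)/(2*D))
c(j, U) = 3 (c(j, U) = 3*(j/j) = 3*1 = 3)
c(Y(0, 2), -60)/((14 + 3)²) = 3/((14 + 3)²) = 3/(17²) = 3/289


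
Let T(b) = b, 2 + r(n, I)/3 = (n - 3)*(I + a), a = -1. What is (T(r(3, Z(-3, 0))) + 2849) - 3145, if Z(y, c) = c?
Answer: -302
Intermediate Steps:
r(n, I) = -6 + 3*(-1 + I)*(-3 + n) (r(n, I) = -6 + 3*((n - 3)*(I - 1)) = -6 + 3*((-3 + n)*(-1 + I)) = -6 + 3*((-1 + I)*(-3 + n)) = -6 + 3*(-1 + I)*(-3 + n))
(T(r(3, Z(-3, 0))) + 2849) - 3145 = ((3 - 9*0 - 3*3 + 3*0*3) + 2849) - 3145 = ((3 + 0 - 9 + 0) + 2849) - 3145 = (-6 + 2849) - 3145 = 2843 - 3145 = -302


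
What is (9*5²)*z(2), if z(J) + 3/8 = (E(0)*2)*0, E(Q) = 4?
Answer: -675/8 ≈ -84.375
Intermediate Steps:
z(J) = -3/8 (z(J) = -3/8 + (4*2)*0 = -3/8 + 8*0 = -3/8 + 0 = -3/8)
(9*5²)*z(2) = (9*5²)*(-3/8) = (9*25)*(-3/8) = 225*(-3/8) = -675/8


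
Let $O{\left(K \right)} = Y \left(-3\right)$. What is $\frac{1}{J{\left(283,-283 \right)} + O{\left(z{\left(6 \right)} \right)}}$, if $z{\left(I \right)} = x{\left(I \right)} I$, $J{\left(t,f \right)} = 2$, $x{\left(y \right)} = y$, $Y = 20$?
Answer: $- \frac{1}{58} \approx -0.017241$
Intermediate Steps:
$z{\left(I \right)} = I^{2}$ ($z{\left(I \right)} = I I = I^{2}$)
$O{\left(K \right)} = -60$ ($O{\left(K \right)} = 20 \left(-3\right) = -60$)
$\frac{1}{J{\left(283,-283 \right)} + O{\left(z{\left(6 \right)} \right)}} = \frac{1}{2 - 60} = \frac{1}{-58} = - \frac{1}{58}$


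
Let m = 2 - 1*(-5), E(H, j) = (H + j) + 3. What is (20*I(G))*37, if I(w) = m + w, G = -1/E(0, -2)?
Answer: 4440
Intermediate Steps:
E(H, j) = 3 + H + j
G = -1 (G = -1/(3 + 0 - 2) = -1/1 = -1*1 = -1)
m = 7 (m = 2 + 5 = 7)
I(w) = 7 + w
(20*I(G))*37 = (20*(7 - 1))*37 = (20*6)*37 = 120*37 = 4440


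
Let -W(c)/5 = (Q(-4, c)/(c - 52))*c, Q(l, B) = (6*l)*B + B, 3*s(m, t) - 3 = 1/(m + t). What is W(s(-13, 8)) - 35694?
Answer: -41014660/1149 ≈ -35696.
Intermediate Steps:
s(m, t) = 1 + 1/(3*(m + t))
Q(l, B) = B + 6*B*l (Q(l, B) = 6*B*l + B = B + 6*B*l)
W(c) = 115*c**2/(-52 + c) (W(c) = -5*(c*(1 + 6*(-4)))/(c - 52)*c = -5*(c*(1 - 24))/(-52 + c)*c = -5*(c*(-23))/(-52 + c)*c = -5*(-23*c)/(-52 + c)*c = -5*(-23*c/(-52 + c))*c = -(-115)*c**2/(-52 + c) = 115*c**2/(-52 + c))
W(s(-13, 8)) - 35694 = 115*((1/3 - 13 + 8)/(-13 + 8))**2/(-52 + (1/3 - 13 + 8)/(-13 + 8)) - 35694 = 115*(-14/3/(-5))**2/(-52 - 14/3/(-5)) - 35694 = 115*(-1/5*(-14/3))**2/(-52 - 1/5*(-14/3)) - 35694 = 115*(14/15)**2/(-52 + 14/15) - 35694 = 115*(196/225)/(-766/15) - 35694 = 115*(196/225)*(-15/766) - 35694 = -2254/1149 - 35694 = -41014660/1149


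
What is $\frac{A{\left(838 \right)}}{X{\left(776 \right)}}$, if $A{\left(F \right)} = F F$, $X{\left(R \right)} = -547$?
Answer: $- \frac{702244}{547} \approx -1283.8$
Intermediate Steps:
$A{\left(F \right)} = F^{2}$
$\frac{A{\left(838 \right)}}{X{\left(776 \right)}} = \frac{838^{2}}{-547} = 702244 \left(- \frac{1}{547}\right) = - \frac{702244}{547}$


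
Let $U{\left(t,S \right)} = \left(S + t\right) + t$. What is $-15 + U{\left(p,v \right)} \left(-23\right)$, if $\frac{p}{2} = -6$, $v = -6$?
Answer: $675$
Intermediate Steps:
$p = -12$ ($p = 2 \left(-6\right) = -12$)
$U{\left(t,S \right)} = S + 2 t$
$-15 + U{\left(p,v \right)} \left(-23\right) = -15 + \left(-6 + 2 \left(-12\right)\right) \left(-23\right) = -15 + \left(-6 - 24\right) \left(-23\right) = -15 - -690 = -15 + 690 = 675$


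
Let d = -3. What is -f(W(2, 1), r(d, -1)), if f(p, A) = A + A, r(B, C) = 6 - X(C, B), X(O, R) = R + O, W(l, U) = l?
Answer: -20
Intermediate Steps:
X(O, R) = O + R
r(B, C) = 6 - B - C (r(B, C) = 6 - (C + B) = 6 - (B + C) = 6 + (-B - C) = 6 - B - C)
f(p, A) = 2*A
-f(W(2, 1), r(d, -1)) = -2*(6 - 1*(-3) - 1*(-1)) = -2*(6 + 3 + 1) = -2*10 = -1*20 = -20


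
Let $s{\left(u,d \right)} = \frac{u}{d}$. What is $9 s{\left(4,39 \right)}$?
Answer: $\frac{12}{13} \approx 0.92308$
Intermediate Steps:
$9 s{\left(4,39 \right)} = 9 \cdot \frac{4}{39} = \frac{12}{13}$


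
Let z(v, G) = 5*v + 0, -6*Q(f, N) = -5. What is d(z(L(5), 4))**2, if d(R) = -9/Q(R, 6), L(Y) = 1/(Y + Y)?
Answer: 2916/25 ≈ 116.64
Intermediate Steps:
Q(f, N) = 5/6 (Q(f, N) = -1/6*(-5) = 5/6)
L(Y) = 1/(2*Y)
z(v, G) = 5*v
d(R) = -54/5 (d(R) = -9/5/6 = -9*6/5 = -54/5)
d(z(L(5), 4))**2 = (-54/5)**2 = 2916/25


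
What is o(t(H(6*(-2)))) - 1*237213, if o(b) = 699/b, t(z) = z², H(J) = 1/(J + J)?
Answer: 165411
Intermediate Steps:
H(J) = 1/(2*J)
o(t(H(6*(-2)))) - 1*237213 = 699/((1/(2*((6*(-2)))))²) - 1*237213 = 699/(((½)/(-12))²) - 237213 = 699/(((½)*(-1/12))²) - 237213 = 699/((-1/24)²) - 237213 = 699/(1/576) - 237213 = 699*576 - 237213 = 402624 - 237213 = 165411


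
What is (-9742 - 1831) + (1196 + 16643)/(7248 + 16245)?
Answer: -271866650/23493 ≈ -11572.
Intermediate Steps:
(-9742 - 1831) + (1196 + 16643)/(7248 + 16245) = -11573 + 17839/23493 = -271866650/23493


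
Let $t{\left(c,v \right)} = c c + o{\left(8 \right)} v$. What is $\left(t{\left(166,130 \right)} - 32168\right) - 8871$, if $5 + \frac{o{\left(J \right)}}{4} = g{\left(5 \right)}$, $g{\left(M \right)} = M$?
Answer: $-13483$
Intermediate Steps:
$o{\left(J \right)} = 0$ ($o{\left(J \right)} = -20 + 4 \cdot 5 = -20 + 20 = 0$)
$t{\left(c,v \right)} = c^{2}$ ($t{\left(c,v \right)} = c c + 0 v = c^{2} + 0 = c^{2}$)
$\left(t{\left(166,130 \right)} - 32168\right) - 8871 = \left(166^{2} - 32168\right) - 8871 = \left(27556 - 32168\right) - 8871 = -4612 - 8871 = -13483$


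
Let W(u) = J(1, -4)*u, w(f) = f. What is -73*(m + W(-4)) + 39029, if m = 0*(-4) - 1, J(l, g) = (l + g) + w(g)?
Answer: 37058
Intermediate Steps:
J(l, g) = l + 2*g (J(l, g) = (l + g) + g = (g + l) + g = l + 2*g)
W(u) = -7*u (W(u) = (1 + 2*(-4))*u = (1 - 8)*u = -7*u)
m = -1 (m = 0 - 1 = -1)
-73*(m + W(-4)) + 39029 = -73*(-1 - 7*(-4)) + 39029 = -73*(-1 + 28) + 39029 = -73*27 + 39029 = -1971 + 39029 = 37058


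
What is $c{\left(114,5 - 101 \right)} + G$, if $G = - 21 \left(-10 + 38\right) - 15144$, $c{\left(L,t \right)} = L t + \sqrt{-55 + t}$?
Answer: $-26676 + i \sqrt{151} \approx -26676.0 + 12.288 i$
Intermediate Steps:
$c{\left(L,t \right)} = \sqrt{-55 + t} + L t$
$G = -15732$ ($G = \left(-21\right) 28 - 15144 = -588 - 15144 = -15732$)
$c{\left(114,5 - 101 \right)} + G = \left(\sqrt{-55 + \left(5 - 101\right)} + 114 \left(5 - 101\right)\right) - 15732 = \left(\sqrt{-55 - 96} + 114 \left(-96\right)\right) - 15732 = \left(\sqrt{-151} - 10944\right) - 15732 = \left(i \sqrt{151} - 10944\right) - 15732 = \left(-10944 + i \sqrt{151}\right) - 15732 = -26676 + i \sqrt{151}$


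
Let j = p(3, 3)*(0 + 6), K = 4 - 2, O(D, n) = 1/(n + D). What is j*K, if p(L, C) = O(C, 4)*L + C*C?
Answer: 792/7 ≈ 113.14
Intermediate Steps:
O(D, n) = 1/(D + n)
p(L, C) = C**2 + L/(4 + C) (p(L, C) = L/(C + 4) + C*C = L/(4 + C) + C**2 = C**2 + L/(4 + C))
K = 2
j = 396/7 (j = ((3 + 3**2*(4 + 3))/(4 + 3))*(0 + 6) = ((3 + 9*7)/7)*6 = ((3 + 63)/7)*6 = ((1/7)*66)*6 = (66/7)*6 = 396/7 ≈ 56.571)
j*K = (396/7)*2 = 792/7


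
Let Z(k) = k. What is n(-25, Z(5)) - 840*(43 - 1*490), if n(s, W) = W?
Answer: 375485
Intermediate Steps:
n(-25, Z(5)) - 840*(43 - 1*490) = 5 - 840*(43 - 1*490) = 5 - 840*(43 - 490) = 5 - 840*(-447) = 5 + 375480 = 375485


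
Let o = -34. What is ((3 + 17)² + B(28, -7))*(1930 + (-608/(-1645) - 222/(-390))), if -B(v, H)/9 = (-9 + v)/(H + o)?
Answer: 684268407517/876785 ≈ 7.8043e+5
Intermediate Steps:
B(v, H) = -9*(-9 + v)/(-34 + H) (B(v, H) = -9*(-9 + v)/(H - 34) = -9*(-9 + v)/(-34 + H))
((3 + 17)² + B(28, -7))*(1930 + (-608/(-1645) - 222/(-390))) = ((3 + 17)² + 9*(9 - 1*28)/(-34 - 7))*(1930 + (-608/(-1645) - 222/(-390))) = (20² + 9*(9 - 28)/(-41))*(1930 + (-608*(-1/1645) - 222*(-1/390))) = (400 + 9*(-1/41)*(-19))*(1930 + (608/1645 + 37/65)) = (400 + 171/41)*(1930 + 20077/21385) = (16571/41)*(41293127/21385) = 684268407517/876785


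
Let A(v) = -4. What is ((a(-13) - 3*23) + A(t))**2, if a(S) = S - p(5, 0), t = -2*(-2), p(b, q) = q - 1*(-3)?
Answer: 7921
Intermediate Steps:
p(b, q) = 3 + q (p(b, q) = q + 3 = 3 + q)
t = 4
a(S) = -3 + S (a(S) = S - (3 + 0) = S - 1*3 = S - 3 = -3 + S)
((a(-13) - 3*23) + A(t))**2 = (((-3 - 13) - 3*23) - 4)**2 = ((-16 - 1*69) - 4)**2 = ((-16 - 69) - 4)**2 = (-85 - 4)**2 = (-89)**2 = 7921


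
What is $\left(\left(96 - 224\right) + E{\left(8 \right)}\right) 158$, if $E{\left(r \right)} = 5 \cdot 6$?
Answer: $-15484$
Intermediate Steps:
$E{\left(r \right)} = 30$
$\left(\left(96 - 224\right) + E{\left(8 \right)}\right) 158 = \left(\left(96 - 224\right) + 30\right) 158 = \left(-128 + 30\right) 158 = \left(-98\right) 158 = -15484$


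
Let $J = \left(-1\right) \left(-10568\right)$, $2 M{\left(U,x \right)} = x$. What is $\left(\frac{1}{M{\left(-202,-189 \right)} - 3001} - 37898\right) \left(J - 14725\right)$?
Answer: $\frac{975342443640}{6191} \approx 1.5754 \cdot 10^{8}$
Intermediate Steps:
$M{\left(U,x \right)} = \frac{x}{2}$
$J = 10568$
$\left(\frac{1}{M{\left(-202,-189 \right)} - 3001} - 37898\right) \left(J - 14725\right) = \left(\frac{1}{\frac{1}{2} \left(-189\right) - 3001} - 37898\right) \left(10568 - 14725\right) = \left(\frac{1}{- \frac{189}{2} - 3001} - 37898\right) \left(-4157\right) = \left(\frac{1}{- \frac{6191}{2}} - 37898\right) \left(-4157\right) = \left(- \frac{2}{6191} - 37898\right) \left(-4157\right) = \left(- \frac{234626520}{6191}\right) \left(-4157\right) = \frac{975342443640}{6191}$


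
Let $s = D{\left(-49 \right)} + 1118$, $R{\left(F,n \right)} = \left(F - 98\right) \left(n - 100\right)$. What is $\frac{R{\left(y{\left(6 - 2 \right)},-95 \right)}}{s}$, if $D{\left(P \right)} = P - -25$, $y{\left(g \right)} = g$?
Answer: $\frac{9165}{547} \approx 16.755$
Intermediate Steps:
$D{\left(P \right)} = 25 + P$ ($D{\left(P \right)} = P + 25 = 25 + P$)
$R{\left(F,n \right)} = \left(-100 + n\right) \left(-98 + F\right)$ ($R{\left(F,n \right)} = \left(-98 + F\right) \left(-100 + n\right) = \left(-100 + n\right) \left(-98 + F\right)$)
$s = 1094$ ($s = \left(25 - 49\right) + 1118 = -24 + 1118 = 1094$)
$\frac{R{\left(y{\left(6 - 2 \right)},-95 \right)}}{s} = \frac{9800 - 100 \left(6 - 2\right) - -9310 + \left(6 - 2\right) \left(-95\right)}{1094} = \left(9800 - 100 \left(6 - 2\right) + 9310 + \left(6 - 2\right) \left(-95\right)\right) \frac{1}{1094} = \left(9800 - 400 + 9310 + 4 \left(-95\right)\right) \frac{1}{1094} = \left(9800 - 400 + 9310 - 380\right) \frac{1}{1094} = 18330 \cdot \frac{1}{1094} = \frac{9165}{547}$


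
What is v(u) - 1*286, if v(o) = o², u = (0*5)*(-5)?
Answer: -286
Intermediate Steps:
u = 0 (u = 0*(-5) = 0)
v(u) - 1*286 = 0² - 1*286 = 0 - 286 = -286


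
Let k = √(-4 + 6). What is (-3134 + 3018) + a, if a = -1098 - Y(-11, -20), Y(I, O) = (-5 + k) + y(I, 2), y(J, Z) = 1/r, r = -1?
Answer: -1208 - √2 ≈ -1209.4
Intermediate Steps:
k = √2 ≈ 1.4142
y(J, Z) = -1 (y(J, Z) = 1/(-1) = -1)
Y(I, O) = -6 + √2 (Y(I, O) = (-5 + √2) - 1 = -6 + √2)
a = -1092 - √2 (a = -1098 - (-6 + √2) = -1098 + (6 - √2) = -1092 - √2 ≈ -1093.4)
(-3134 + 3018) + a = (-3134 + 3018) + (-1092 - √2) = -116 + (-1092 - √2) = -1208 - √2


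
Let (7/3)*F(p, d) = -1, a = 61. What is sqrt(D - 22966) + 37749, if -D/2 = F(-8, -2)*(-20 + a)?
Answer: 37749 + 2*I*sqrt(280903)/7 ≈ 37749.0 + 151.43*I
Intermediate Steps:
F(p, d) = -3/7 (F(p, d) = (3/7)*(-1) = -3/7)
D = 246/7 (D = -(-6)*(-20 + 61)/7 = -(-6)*41/7 = -2*(-123/7) = 246/7 ≈ 35.143)
sqrt(D - 22966) + 37749 = sqrt(246/7 - 22966) + 37749 = sqrt(-160516/7) + 37749 = 2*I*sqrt(280903)/7 + 37749 = 37749 + 2*I*sqrt(280903)/7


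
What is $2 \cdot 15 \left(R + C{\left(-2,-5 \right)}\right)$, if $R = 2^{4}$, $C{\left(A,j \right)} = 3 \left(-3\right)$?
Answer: $210$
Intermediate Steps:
$C{\left(A,j \right)} = -9$
$R = 16$
$2 \cdot 15 \left(R + C{\left(-2,-5 \right)}\right) = 2 \cdot 15 \left(16 - 9\right) = 30 \cdot 7 = 210$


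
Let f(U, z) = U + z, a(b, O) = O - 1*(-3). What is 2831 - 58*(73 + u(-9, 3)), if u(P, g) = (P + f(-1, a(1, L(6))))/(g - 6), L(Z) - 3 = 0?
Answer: -4441/3 ≈ -1480.3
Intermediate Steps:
L(Z) = 3 (L(Z) = 3 + 0 = 3)
a(b, O) = 3 + O (a(b, O) = O + 3 = 3 + O)
u(P, g) = (5 + P)/(-6 + g) (u(P, g) = (P + (-1 + (3 + 3)))/(g - 6) = (P + (-1 + 6))/(-6 + g) = (P + 5)/(-6 + g) = (5 + P)/(-6 + g))
2831 - 58*(73 + u(-9, 3)) = 2831 - 58*(73 + (5 - 9)/(-6 + 3)) = 2831 - 58*(73 - 4/(-3)) = 2831 - 58*(73 - ⅓*(-4)) = 2831 - 58*(73 + 4/3) = 2831 - 58*223/3 = 2831 - 12934/3 = -4441/3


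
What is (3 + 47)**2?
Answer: 2500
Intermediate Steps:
(3 + 47)**2 = 50**2 = 2500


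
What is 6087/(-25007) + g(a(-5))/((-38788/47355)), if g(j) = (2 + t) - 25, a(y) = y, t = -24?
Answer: 55421602239/969971516 ≈ 57.137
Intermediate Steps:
g(j) = -47 (g(j) = (2 - 24) - 25 = -22 - 25 = -47)
6087/(-25007) + g(a(-5))/((-38788/47355)) = 6087/(-25007) - 47/((-38788/47355)) = 6087*(-1/25007) - 47/((-38788*1/47355)) = -6087/25007 - 47/(-38788/47355) = -6087/25007 - 47*(-47355/38788) = -6087/25007 + 2225685/38788 = 55421602239/969971516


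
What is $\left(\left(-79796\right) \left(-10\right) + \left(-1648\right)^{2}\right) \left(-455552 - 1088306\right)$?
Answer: $-5424907047312$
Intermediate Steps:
$\left(\left(-79796\right) \left(-10\right) + \left(-1648\right)^{2}\right) \left(-455552 - 1088306\right) = \left(797960 + 2715904\right) \left(-455552 - 1088306\right) = 3513864 \left(-1543858\right) = -5424907047312$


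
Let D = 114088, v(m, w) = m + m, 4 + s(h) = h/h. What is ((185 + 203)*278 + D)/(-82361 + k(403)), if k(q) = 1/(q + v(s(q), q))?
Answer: -22028736/8174329 ≈ -2.6949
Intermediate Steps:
s(h) = -3 (s(h) = -4 + h/h = -4 + 1 = -3)
v(m, w) = 2*m
k(q) = 1/(-6 + q) (k(q) = 1/(q + 2*(-3)) = 1/(q - 6) = 1/(-6 + q))
((185 + 203)*278 + D)/(-82361 + k(403)) = ((185 + 203)*278 + 114088)/(-82361 + 1/(-6 + 403)) = (388*278 + 114088)/(-82361 + 1/397) = (107864 + 114088)/(-82361 + 1/397) = 221952/(-32697316/397) = 221952*(-397/32697316) = -22028736/8174329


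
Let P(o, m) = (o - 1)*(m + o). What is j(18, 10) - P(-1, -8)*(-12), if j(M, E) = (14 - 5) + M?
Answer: 243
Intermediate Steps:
j(M, E) = 9 + M
P(o, m) = (-1 + o)*(m + o)
j(18, 10) - P(-1, -8)*(-12) = (9 + 18) - ((-1)² - 1*(-8) - 1*(-1) - 8*(-1))*(-12) = 27 - (1 + 8 + 1 + 8)*(-12) = 27 - 18*(-12) = 27 - 1*(-216) = 27 + 216 = 243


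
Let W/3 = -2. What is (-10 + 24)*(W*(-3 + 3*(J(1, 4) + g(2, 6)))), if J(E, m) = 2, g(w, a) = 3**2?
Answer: -2520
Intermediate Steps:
g(w, a) = 9
W = -6 (W = 3*(-2) = -6)
(-10 + 24)*(W*(-3 + 3*(J(1, 4) + g(2, 6)))) = (-10 + 24)*(-6*(-3 + 3*(2 + 9))) = 14*(-6*(-3 + 3*11)) = 14*(-6*(-3 + 33)) = 14*(-6*30) = 14*(-180) = -2520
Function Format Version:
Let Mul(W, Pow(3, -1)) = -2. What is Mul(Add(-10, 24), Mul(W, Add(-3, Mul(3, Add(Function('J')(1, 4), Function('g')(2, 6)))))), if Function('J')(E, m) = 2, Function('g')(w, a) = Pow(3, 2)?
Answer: -2520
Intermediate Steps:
Function('g')(w, a) = 9
W = -6 (W = Mul(3, -2) = -6)
Mul(Add(-10, 24), Mul(W, Add(-3, Mul(3, Add(Function('J')(1, 4), Function('g')(2, 6)))))) = Mul(Add(-10, 24), Mul(-6, Add(-3, Mul(3, Add(2, 9))))) = Mul(14, Mul(-6, Add(-3, Mul(3, 11)))) = Mul(14, Mul(-6, Add(-3, 33))) = Mul(14, Mul(-6, 30)) = Mul(14, -180) = -2520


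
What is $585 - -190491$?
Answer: $191076$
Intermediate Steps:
$585 - -190491 = 585 + 190491 = 191076$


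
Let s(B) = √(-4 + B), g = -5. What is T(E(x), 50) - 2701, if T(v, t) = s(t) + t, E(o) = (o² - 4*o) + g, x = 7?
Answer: -2651 + √46 ≈ -2644.2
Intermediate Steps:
E(o) = -5 + o² - 4*o (E(o) = (o² - 4*o) - 5 = -5 + o² - 4*o)
T(v, t) = t + √(-4 + t) (T(v, t) = √(-4 + t) + t = t + √(-4 + t))
T(E(x), 50) - 2701 = (50 + √(-4 + 50)) - 2701 = (50 + √46) - 2701 = -2651 + √46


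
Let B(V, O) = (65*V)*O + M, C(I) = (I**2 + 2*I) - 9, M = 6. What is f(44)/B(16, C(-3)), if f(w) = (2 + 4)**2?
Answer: -6/1039 ≈ -0.0057748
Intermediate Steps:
C(I) = -9 + I**2 + 2*I
B(V, O) = 6 + 65*O*V (B(V, O) = (65*V)*O + 6 = 65*O*V + 6 = 6 + 65*O*V)
f(w) = 36 (f(w) = 6**2 = 36)
f(44)/B(16, C(-3)) = 36/(6 + 65*(-9 + (-3)**2 + 2*(-3))*16) = 36/(6 + 65*(-9 + 9 - 6)*16) = 36/(6 + 65*(-6)*16) = 36/(6 - 6240) = 36/(-6234) = 36*(-1/6234) = -6/1039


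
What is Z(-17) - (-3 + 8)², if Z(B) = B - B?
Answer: -25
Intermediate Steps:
Z(B) = 0
Z(-17) - (-3 + 8)² = 0 - (-3 + 8)² = 0 - 1*5² = 0 - 1*25 = 0 - 25 = -25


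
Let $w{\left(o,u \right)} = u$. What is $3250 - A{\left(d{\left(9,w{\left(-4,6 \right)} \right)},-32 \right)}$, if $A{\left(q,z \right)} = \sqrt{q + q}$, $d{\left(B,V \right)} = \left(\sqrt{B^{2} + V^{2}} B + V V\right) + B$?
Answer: $3250 - 3 \sqrt{10 + 6 \sqrt{13}} \approx 3233.1$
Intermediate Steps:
$d{\left(B,V \right)} = B + V^{2} + B \sqrt{B^{2} + V^{2}}$ ($d{\left(B,V \right)} = \left(B \sqrt{B^{2} + V^{2}} + V^{2}\right) + B = \left(V^{2} + B \sqrt{B^{2} + V^{2}}\right) + B = B + V^{2} + B \sqrt{B^{2} + V^{2}}$)
$A{\left(q,z \right)} = \sqrt{2} \sqrt{q}$ ($A{\left(q,z \right)} = \sqrt{2 q} = \sqrt{2} \sqrt{q}$)
$3250 - A{\left(d{\left(9,w{\left(-4,6 \right)} \right)},-32 \right)} = 3250 - \sqrt{2} \sqrt{9 + 6^{2} + 9 \sqrt{9^{2} + 6^{2}}} = 3250 - \sqrt{2} \sqrt{9 + 36 + 9 \sqrt{81 + 36}} = 3250 - \sqrt{2} \sqrt{9 + 36 + 9 \sqrt{117}} = 3250 - \sqrt{2} \sqrt{9 + 36 + 9 \cdot 3 \sqrt{13}} = 3250 - \sqrt{2} \sqrt{9 + 36 + 27 \sqrt{13}} = 3250 - \sqrt{2} \sqrt{45 + 27 \sqrt{13}}$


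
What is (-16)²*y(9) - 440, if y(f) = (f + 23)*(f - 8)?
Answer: 7752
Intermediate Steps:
y(f) = (-8 + f)*(23 + f) (y(f) = (23 + f)*(-8 + f) = (-8 + f)*(23 + f))
(-16)²*y(9) - 440 = (-16)²*(-184 + 9² + 15*9) - 440 = 256*(-184 + 81 + 135) - 440 = 256*32 - 440 = 8192 - 440 = 7752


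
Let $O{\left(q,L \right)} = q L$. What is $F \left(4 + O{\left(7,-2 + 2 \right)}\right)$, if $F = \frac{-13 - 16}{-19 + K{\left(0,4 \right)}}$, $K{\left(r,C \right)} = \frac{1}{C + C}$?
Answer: $\frac{928}{151} \approx 6.1457$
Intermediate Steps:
$K{\left(r,C \right)} = \frac{1}{2 C}$
$O{\left(q,L \right)} = L q$
$F = \frac{232}{151}$ ($F = \frac{-13 - 16}{-19 + \frac{1}{2 \cdot 4}} = - \frac{29}{-19 + \frac{1}{2} \cdot \frac{1}{4}} = - \frac{29}{-19 + \frac{1}{8}} = - \frac{29}{- \frac{151}{8}} = \left(-29\right) \left(- \frac{8}{151}\right) = \frac{232}{151} \approx 1.5364$)
$F \left(4 + O{\left(7,-2 + 2 \right)}\right) = \frac{232 \left(4 + \left(-2 + 2\right) 7\right)}{151} = \frac{232 \left(4 + 0 \cdot 7\right)}{151} = \frac{232 \left(4 + 0\right)}{151} = \frac{232}{151} \cdot 4 = \frac{928}{151}$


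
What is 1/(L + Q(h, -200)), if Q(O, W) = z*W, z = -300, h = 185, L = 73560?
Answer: 1/133560 ≈ 7.4873e-6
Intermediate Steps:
Q(O, W) = -300*W
1/(L + Q(h, -200)) = 1/(73560 - 300*(-200)) = 1/(73560 + 60000) = 1/133560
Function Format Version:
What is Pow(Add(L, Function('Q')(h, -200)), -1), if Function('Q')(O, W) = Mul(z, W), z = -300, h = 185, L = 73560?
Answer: Rational(1, 133560) ≈ 7.4873e-6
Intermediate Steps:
Function('Q')(O, W) = Mul(-300, W)
Pow(Add(L, Function('Q')(h, -200)), -1) = Pow(Add(73560, Mul(-300, -200)), -1) = Pow(Add(73560, 60000), -1) = Pow(133560, -1) = Rational(1, 133560)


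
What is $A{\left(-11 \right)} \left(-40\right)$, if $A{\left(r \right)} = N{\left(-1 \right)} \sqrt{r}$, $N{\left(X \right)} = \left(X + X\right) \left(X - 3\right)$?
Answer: $- 320 i \sqrt{11} \approx - 1061.3 i$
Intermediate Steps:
$N{\left(X \right)} = 2 X \left(-3 + X\right)$
$A{\left(r \right)} = 8 \sqrt{r}$ ($A{\left(r \right)} = 2 \left(-1\right) \left(-3 - 1\right) \sqrt{r} = 2 \left(-1\right) \left(-4\right) \sqrt{r} = 8 \sqrt{r}$)
$A{\left(-11 \right)} \left(-40\right) = 8 \sqrt{-11} \left(-40\right) = 8 i \sqrt{11} \left(-40\right) = - 320 i \sqrt{11}$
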